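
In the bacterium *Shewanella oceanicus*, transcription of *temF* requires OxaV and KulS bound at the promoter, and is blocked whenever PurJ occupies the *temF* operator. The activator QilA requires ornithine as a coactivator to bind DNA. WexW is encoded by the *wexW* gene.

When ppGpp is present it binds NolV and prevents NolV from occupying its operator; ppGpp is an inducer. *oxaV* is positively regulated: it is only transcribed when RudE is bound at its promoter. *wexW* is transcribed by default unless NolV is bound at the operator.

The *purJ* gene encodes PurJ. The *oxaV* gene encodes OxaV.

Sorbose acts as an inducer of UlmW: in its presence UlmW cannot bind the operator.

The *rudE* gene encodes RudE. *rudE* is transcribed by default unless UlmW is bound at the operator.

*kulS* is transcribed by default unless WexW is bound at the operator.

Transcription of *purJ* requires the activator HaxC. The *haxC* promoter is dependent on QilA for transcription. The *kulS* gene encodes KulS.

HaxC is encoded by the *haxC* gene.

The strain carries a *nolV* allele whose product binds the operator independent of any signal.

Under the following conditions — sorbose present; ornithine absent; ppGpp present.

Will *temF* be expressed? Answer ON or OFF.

Ornithine is absent, so QilA is inactive.
Required activator QilA is absent, so *haxC* is not transcribed.
So HaxC is not produced.
Required activator HaxC is absent, so *purJ* is not transcribed.
So PurJ is not produced.
Sorbose is present, so UlmW is inactive.
With no repressor bound, *rudE* is transcribed.
So RudE is produced and active.
No repressor is bound and RudE is active, so *oxaV* is transcribed.
So OxaV is produced and active.
NolV is constitutively active in this strain.
With repressor NolV bound, *wexW* is not transcribed.
So WexW is not produced.
With no repressor bound, *kulS* is transcribed.
So KulS is produced and active.
No repressor is bound and OxaV and KulS are active, so *temF* is transcribed.

ON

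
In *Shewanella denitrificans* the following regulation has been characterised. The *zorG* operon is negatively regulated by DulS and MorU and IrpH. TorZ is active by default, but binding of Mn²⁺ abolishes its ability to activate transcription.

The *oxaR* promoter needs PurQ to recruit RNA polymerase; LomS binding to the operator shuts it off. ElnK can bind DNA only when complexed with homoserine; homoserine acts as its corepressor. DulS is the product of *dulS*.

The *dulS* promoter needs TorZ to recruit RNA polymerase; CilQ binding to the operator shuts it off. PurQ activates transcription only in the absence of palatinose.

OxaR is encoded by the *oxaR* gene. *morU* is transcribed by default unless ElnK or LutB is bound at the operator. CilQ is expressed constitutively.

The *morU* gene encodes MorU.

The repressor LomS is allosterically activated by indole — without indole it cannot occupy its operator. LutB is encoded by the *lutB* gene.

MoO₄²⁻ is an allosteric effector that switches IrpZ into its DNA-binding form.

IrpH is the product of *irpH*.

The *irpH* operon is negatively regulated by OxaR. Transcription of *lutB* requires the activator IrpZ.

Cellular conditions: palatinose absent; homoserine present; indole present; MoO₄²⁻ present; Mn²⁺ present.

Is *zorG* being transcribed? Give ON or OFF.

Mn²⁺ is present, so TorZ is inactive.
CilQ is produced constitutively and is active.
With repressor CilQ bound, *dulS* is not transcribed.
So DulS is not produced.
Homoserine is present, so ElnK is active.
MoO₄²⁻ is present, so IrpZ is active.
No repressor is bound and IrpZ is active, so *lutB* is transcribed.
So LutB is produced and active.
With repressor ElnK bound, *morU* is not transcribed.
So MorU is not produced.
Palatinose is absent, so PurQ is active.
Indole is present, so LomS is active.
With repressor LomS bound, *oxaR* is not transcribed.
So OxaR is not produced.
With no repressor bound, *irpH* is transcribed.
So IrpH is produced and active.
With repressor IrpH bound, *zorG* is not transcribed.

OFF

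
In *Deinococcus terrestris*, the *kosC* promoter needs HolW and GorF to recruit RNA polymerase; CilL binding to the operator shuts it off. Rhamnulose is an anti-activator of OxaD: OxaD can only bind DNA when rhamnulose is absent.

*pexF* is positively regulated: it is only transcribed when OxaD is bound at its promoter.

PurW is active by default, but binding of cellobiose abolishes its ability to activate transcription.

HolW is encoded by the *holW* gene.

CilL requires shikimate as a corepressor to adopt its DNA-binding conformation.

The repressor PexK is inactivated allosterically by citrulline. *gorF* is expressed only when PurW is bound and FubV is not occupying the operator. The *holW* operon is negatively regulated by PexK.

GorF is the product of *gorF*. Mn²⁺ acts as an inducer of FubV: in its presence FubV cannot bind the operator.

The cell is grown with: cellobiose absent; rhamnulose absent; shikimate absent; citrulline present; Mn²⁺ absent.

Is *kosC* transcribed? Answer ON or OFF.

OFF

Citrulline is present, so PexK is inactive.
With no repressor bound, *holW* is transcribed.
So HolW is produced and active.
Cellobiose is absent, so PurW is active.
Mn²⁺ is absent, so FubV is active.
With repressor FubV bound, *gorF* is not transcribed.
So GorF is not produced.
Shikimate is absent, so CilL is inactive.
Required activator GorF is absent, so *kosC* is not transcribed.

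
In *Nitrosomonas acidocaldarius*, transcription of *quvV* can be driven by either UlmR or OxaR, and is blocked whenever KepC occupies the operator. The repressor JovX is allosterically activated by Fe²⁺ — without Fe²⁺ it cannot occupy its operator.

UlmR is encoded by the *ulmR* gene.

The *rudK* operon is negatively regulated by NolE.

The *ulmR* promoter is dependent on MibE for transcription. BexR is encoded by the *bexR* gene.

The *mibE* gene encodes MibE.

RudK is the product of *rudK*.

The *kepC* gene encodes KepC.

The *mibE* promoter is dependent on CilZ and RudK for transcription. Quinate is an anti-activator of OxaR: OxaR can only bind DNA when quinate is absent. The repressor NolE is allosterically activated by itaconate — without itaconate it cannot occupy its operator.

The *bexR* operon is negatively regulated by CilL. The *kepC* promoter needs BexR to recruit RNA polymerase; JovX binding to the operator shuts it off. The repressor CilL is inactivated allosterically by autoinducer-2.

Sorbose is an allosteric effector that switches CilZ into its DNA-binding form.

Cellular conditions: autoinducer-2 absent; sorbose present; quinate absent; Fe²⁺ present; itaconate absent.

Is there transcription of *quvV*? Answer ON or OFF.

ON

Fe²⁺ is present, so JovX is active.
Autoinducer-2 is absent, so CilL is active.
With repressor CilL bound, *bexR* is not transcribed.
So BexR is not produced.
With repressor JovX bound, *kepC* is not transcribed.
So KepC is not produced.
Sorbose is present, so CilZ is active.
Itaconate is absent, so NolE is inactive.
With no repressor bound, *rudK* is transcribed.
So RudK is produced and active.
No repressor is bound and CilZ and RudK are active, so *mibE* is transcribed.
So MibE is produced and active.
No repressor is bound and MibE is active, so *ulmR* is transcribed.
So UlmR is produced and active.
Quinate is absent, so OxaR is active.
Activator UlmR is present, so *quvV* is transcribed.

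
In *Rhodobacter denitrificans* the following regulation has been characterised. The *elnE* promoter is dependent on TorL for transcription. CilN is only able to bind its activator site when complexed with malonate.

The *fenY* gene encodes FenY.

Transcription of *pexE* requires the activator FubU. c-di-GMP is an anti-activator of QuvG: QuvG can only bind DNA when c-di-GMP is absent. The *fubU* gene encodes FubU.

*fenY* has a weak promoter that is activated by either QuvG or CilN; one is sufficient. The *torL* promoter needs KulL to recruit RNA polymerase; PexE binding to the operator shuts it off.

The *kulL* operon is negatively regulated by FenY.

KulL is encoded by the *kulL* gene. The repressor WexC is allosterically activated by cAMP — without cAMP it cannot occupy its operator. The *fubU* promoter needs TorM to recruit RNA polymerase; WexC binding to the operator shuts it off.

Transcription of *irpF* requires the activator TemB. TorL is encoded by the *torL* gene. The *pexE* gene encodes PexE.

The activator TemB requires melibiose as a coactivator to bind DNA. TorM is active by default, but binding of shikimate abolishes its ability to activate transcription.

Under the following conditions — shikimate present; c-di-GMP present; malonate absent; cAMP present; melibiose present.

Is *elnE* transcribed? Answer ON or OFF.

ON

c-di-GMP is present, so QuvG is inactive.
Malonate is absent, so CilN is inactive.
No activator is available at the *fenY* promoter, so *fenY* is not transcribed.
So FenY is not produced.
With no repressor bound, *kulL* is transcribed.
So KulL is produced and active.
cAMP is present, so WexC is active.
Shikimate is present, so TorM is inactive.
With repressor WexC bound, *fubU* is not transcribed.
So FubU is not produced.
Required activator FubU is absent, so *pexE* is not transcribed.
So PexE is not produced.
No repressor is bound and KulL is active, so *torL* is transcribed.
So TorL is produced and active.
No repressor is bound and TorL is active, so *elnE* is transcribed.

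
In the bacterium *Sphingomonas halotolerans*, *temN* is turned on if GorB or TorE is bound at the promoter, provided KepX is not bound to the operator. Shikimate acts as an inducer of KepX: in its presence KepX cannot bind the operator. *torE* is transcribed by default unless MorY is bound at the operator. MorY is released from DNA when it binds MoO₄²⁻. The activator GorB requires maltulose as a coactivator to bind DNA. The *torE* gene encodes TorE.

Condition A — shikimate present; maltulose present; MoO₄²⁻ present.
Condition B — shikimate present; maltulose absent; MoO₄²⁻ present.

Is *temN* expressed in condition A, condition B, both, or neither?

Condition A:
Shikimate is present, so KepX is inactive.
Maltulose is present, so GorB is active.
MoO₄²⁻ is present, so MorY is inactive.
With no repressor bound, *torE* is transcribed.
So TorE is produced and active.
Activator GorB is present, so *temN* is transcribed.
→ *temN* is ON in A.
Condition B:
Shikimate is present, so KepX is inactive.
Maltulose is absent, so GorB is inactive.
MoO₄²⁻ is present, so MorY is inactive.
With no repressor bound, *torE* is transcribed.
So TorE is produced and active.
Activator TorE is present, so *temN* is transcribed.
→ *temN* is ON in B.

both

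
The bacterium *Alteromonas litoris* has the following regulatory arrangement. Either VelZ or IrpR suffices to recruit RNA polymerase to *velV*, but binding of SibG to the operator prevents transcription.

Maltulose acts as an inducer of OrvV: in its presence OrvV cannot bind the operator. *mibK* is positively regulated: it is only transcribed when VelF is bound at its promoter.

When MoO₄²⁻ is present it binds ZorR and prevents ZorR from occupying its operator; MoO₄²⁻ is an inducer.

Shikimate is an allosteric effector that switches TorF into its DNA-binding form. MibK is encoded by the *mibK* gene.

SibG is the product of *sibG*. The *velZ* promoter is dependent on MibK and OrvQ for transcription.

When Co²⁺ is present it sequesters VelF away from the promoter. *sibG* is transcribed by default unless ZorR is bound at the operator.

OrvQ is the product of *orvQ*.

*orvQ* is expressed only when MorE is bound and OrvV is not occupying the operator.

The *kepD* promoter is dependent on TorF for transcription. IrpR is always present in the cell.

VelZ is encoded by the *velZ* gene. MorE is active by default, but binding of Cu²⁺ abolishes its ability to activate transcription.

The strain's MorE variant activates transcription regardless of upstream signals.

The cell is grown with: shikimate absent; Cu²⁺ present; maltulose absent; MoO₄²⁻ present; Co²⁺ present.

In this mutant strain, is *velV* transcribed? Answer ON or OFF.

Co²⁺ is present, so VelF is inactive.
Required activator VelF is absent, so *mibK* is not transcribed.
So MibK is not produced.
MorE is constitutively active in this strain.
Maltulose is absent, so OrvV is active.
With repressor OrvV bound, *orvQ* is not transcribed.
So OrvQ is not produced.
Required activator MibK is absent, so *velZ* is not transcribed.
So VelZ is not produced.
IrpR is produced constitutively and is active.
MoO₄²⁻ is present, so ZorR is inactive.
With no repressor bound, *sibG* is transcribed.
So SibG is produced and active.
With repressor SibG bound, *velV* is not transcribed.

OFF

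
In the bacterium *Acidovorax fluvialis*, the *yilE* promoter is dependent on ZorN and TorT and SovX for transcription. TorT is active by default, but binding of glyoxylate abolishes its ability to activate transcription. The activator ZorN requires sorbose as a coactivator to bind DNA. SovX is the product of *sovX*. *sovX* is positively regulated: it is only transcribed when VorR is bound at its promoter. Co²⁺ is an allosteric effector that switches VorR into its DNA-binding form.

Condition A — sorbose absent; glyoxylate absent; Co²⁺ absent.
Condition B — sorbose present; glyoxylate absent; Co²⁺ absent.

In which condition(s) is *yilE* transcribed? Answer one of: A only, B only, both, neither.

Condition A:
Sorbose is absent, so ZorN is inactive.
Glyoxylate is absent, so TorT is active.
Co²⁺ is absent, so VorR is inactive.
Required activator VorR is absent, so *sovX* is not transcribed.
So SovX is not produced.
Required activator ZorN is absent, so *yilE* is not transcribed.
→ *yilE* is OFF in A.
Condition B:
Sorbose is present, so ZorN is active.
Glyoxylate is absent, so TorT is active.
Co²⁺ is absent, so VorR is inactive.
Required activator VorR is absent, so *sovX* is not transcribed.
So SovX is not produced.
Required activator SovX is absent, so *yilE* is not transcribed.
→ *yilE* is OFF in B.

neither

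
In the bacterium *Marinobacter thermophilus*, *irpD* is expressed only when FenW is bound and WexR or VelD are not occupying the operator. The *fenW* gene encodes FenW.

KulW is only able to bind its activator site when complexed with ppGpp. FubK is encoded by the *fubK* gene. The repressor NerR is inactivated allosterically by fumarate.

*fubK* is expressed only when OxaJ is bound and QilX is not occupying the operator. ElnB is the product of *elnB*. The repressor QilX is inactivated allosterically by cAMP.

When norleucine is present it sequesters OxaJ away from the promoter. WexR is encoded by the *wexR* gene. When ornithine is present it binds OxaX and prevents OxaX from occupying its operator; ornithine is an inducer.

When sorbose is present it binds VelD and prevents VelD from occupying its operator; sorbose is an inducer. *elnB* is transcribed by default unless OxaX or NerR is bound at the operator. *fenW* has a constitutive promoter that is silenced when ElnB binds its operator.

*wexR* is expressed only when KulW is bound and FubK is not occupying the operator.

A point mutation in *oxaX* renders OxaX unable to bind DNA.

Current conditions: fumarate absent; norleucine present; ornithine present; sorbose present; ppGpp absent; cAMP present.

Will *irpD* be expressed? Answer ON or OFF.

ON

OxaX is non-functional in this strain, so it has no effect.
Fumarate is absent, so NerR is active.
With repressor NerR bound, *elnB* is not transcribed.
So ElnB is not produced.
With no repressor bound, *fenW* is transcribed.
So FenW is produced and active.
ppGpp is absent, so KulW is inactive.
cAMP is present, so QilX is inactive.
Norleucine is present, so OxaJ is inactive.
Required activator OxaJ is absent, so *fubK* is not transcribed.
So FubK is not produced.
Required activator KulW is absent, so *wexR* is not transcribed.
So WexR is not produced.
Sorbose is present, so VelD is inactive.
No repressor is bound and FenW is active, so *irpD* is transcribed.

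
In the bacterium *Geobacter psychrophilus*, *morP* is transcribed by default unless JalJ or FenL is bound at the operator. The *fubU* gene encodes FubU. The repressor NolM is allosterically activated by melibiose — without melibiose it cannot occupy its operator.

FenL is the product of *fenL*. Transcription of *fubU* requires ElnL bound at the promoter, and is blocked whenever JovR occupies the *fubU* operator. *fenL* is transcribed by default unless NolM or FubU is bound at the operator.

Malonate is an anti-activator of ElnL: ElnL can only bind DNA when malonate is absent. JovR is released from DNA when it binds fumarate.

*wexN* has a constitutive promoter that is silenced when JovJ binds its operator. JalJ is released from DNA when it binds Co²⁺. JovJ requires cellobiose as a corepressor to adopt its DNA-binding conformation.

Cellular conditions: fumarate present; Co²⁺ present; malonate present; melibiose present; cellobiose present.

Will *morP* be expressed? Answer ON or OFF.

Co²⁺ is present, so JalJ is inactive.
Melibiose is present, so NolM is active.
Malonate is present, so ElnL is inactive.
Fumarate is present, so JovR is inactive.
Required activator ElnL is absent, so *fubU* is not transcribed.
So FubU is not produced.
With repressor NolM bound, *fenL* is not transcribed.
So FenL is not produced.
With no repressor bound, *morP* is transcribed.

ON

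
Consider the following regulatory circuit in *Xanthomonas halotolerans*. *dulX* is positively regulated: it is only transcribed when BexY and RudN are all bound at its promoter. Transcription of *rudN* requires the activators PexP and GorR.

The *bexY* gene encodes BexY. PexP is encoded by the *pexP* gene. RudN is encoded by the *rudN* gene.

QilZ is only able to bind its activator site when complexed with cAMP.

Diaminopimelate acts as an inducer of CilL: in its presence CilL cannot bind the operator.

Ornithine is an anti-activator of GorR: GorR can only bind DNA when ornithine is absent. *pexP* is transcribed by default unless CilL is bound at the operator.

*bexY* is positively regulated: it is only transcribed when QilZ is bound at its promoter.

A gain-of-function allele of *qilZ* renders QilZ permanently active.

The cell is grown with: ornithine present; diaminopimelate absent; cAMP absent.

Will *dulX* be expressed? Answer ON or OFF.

QilZ is constitutively active in this strain.
No repressor is bound and QilZ is active, so *bexY* is transcribed.
So BexY is produced and active.
Diaminopimelate is absent, so CilL is active.
With repressor CilL bound, *pexP* is not transcribed.
So PexP is not produced.
Ornithine is present, so GorR is inactive.
Required activator PexP is absent, so *rudN* is not transcribed.
So RudN is not produced.
Required activator RudN is absent, so *dulX* is not transcribed.

OFF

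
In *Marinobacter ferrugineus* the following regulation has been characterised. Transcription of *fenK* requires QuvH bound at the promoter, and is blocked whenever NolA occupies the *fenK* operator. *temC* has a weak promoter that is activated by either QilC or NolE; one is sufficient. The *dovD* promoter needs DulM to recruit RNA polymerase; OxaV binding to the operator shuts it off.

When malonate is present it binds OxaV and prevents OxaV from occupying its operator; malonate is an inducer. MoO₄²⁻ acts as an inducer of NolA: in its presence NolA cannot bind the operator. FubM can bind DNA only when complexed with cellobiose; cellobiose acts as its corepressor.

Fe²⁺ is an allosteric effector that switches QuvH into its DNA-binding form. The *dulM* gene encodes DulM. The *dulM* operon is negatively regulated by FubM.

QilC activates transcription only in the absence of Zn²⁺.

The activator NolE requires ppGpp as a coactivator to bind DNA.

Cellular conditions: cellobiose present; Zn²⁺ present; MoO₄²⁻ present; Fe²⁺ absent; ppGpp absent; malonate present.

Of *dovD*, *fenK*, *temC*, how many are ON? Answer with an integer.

0

Malonate is present, so OxaV is inactive.
Cellobiose is present, so FubM is active.
With repressor FubM bound, *dulM* is not transcribed.
So DulM is not produced.
Required activator DulM is absent, so *dovD* is not transcribed.
→ *dovD* is OFF.
Fe²⁺ is absent, so QuvH is inactive.
MoO₄²⁻ is present, so NolA is inactive.
Required activator QuvH is absent, so *fenK* is not transcribed.
→ *fenK* is OFF.
Zn²⁺ is present, so QilC is inactive.
ppGpp is absent, so NolE is inactive.
No activator is available at the *temC* promoter, so *temC* is not transcribed.
→ *temC* is OFF.
0 of the 3 genes are transcribed.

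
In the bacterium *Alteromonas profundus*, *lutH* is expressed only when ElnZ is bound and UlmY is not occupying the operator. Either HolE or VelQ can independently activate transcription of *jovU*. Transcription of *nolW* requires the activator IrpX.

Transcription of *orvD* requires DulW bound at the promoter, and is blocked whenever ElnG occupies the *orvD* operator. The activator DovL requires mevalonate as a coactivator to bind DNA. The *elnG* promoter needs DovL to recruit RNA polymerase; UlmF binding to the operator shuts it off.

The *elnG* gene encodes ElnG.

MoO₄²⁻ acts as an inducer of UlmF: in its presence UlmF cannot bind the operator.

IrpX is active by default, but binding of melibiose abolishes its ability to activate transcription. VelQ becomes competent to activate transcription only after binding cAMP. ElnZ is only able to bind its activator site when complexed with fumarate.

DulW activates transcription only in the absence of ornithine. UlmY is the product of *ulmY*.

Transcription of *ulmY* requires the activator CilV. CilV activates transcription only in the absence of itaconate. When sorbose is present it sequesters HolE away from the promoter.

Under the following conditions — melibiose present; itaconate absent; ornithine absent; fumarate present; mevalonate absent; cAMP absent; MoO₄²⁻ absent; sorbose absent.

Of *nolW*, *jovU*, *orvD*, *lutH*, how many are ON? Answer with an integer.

2

Melibiose is present, so IrpX is inactive.
Required activator IrpX is absent, so *nolW* is not transcribed.
→ *nolW* is OFF.
Sorbose is absent, so HolE is active.
cAMP is absent, so VelQ is inactive.
Activator HolE is present, so *jovU* is transcribed.
→ *jovU* is ON.
Mevalonate is absent, so DovL is inactive.
MoO₄²⁻ is absent, so UlmF is active.
With repressor UlmF bound, *elnG* is not transcribed.
So ElnG is not produced.
Ornithine is absent, so DulW is active.
No repressor is bound and DulW is active, so *orvD* is transcribed.
→ *orvD* is ON.
Fumarate is present, so ElnZ is active.
Itaconate is absent, so CilV is active.
No repressor is bound and CilV is active, so *ulmY* is transcribed.
So UlmY is produced and active.
With repressor UlmY bound, *lutH* is not transcribed.
→ *lutH* is OFF.
2 of the 4 genes are transcribed.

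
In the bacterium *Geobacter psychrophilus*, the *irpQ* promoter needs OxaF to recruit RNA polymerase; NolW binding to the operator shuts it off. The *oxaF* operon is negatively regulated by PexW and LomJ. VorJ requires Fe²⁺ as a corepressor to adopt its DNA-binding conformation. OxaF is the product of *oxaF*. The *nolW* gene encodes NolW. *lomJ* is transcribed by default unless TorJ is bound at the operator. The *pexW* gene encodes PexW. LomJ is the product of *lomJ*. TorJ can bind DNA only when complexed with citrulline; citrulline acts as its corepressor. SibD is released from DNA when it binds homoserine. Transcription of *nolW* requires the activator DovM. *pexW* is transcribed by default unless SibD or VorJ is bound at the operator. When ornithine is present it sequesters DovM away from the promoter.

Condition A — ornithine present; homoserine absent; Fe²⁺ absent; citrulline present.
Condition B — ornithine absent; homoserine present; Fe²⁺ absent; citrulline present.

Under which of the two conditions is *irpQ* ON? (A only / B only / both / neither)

A only

Condition A:
Ornithine is present, so DovM is inactive.
Required activator DovM is absent, so *nolW* is not transcribed.
So NolW is not produced.
Homoserine is absent, so SibD is active.
Fe²⁺ is absent, so VorJ is inactive.
With repressor SibD bound, *pexW* is not transcribed.
So PexW is not produced.
Citrulline is present, so TorJ is active.
With repressor TorJ bound, *lomJ* is not transcribed.
So LomJ is not produced.
With no repressor bound, *oxaF* is transcribed.
So OxaF is produced and active.
No repressor is bound and OxaF is active, so *irpQ* is transcribed.
→ *irpQ* is ON in A.
Condition B:
Ornithine is absent, so DovM is active.
No repressor is bound and DovM is active, so *nolW* is transcribed.
So NolW is produced and active.
Homoserine is present, so SibD is inactive.
Fe²⁺ is absent, so VorJ is inactive.
With no repressor bound, *pexW* is transcribed.
So PexW is produced and active.
Citrulline is present, so TorJ is active.
With repressor TorJ bound, *lomJ* is not transcribed.
So LomJ is not produced.
With repressor PexW bound, *oxaF* is not transcribed.
So OxaF is not produced.
With repressor NolW bound, *irpQ* is not transcribed.
→ *irpQ* is OFF in B.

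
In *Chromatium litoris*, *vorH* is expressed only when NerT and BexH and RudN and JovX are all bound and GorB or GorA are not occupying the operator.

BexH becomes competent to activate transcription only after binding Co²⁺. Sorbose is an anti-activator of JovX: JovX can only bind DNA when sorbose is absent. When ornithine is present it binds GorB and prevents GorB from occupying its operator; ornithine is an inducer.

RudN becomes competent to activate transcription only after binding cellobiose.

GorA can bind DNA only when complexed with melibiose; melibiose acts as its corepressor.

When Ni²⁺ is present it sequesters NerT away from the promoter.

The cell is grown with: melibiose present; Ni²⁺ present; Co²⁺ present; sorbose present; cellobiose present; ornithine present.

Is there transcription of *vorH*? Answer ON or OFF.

OFF

Ni²⁺ is present, so NerT is inactive.
Co²⁺ is present, so BexH is active.
Ornithine is present, so GorB is inactive.
Melibiose is present, so GorA is active.
Cellobiose is present, so RudN is active.
Sorbose is present, so JovX is inactive.
With repressor GorA bound, *vorH* is not transcribed.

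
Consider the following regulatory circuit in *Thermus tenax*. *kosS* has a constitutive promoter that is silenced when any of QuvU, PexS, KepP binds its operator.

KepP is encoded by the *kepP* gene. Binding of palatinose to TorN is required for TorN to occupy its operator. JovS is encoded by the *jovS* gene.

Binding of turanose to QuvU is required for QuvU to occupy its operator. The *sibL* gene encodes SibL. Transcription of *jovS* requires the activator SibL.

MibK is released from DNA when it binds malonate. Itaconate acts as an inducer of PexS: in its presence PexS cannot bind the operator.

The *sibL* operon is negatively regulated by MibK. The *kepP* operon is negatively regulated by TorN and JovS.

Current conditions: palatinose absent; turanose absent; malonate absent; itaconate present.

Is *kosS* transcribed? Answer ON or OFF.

Turanose is absent, so QuvU is inactive.
Itaconate is present, so PexS is inactive.
Palatinose is absent, so TorN is inactive.
Malonate is absent, so MibK is active.
With repressor MibK bound, *sibL* is not transcribed.
So SibL is not produced.
Required activator SibL is absent, so *jovS* is not transcribed.
So JovS is not produced.
With no repressor bound, *kepP* is transcribed.
So KepP is produced and active.
With repressor KepP bound, *kosS* is not transcribed.

OFF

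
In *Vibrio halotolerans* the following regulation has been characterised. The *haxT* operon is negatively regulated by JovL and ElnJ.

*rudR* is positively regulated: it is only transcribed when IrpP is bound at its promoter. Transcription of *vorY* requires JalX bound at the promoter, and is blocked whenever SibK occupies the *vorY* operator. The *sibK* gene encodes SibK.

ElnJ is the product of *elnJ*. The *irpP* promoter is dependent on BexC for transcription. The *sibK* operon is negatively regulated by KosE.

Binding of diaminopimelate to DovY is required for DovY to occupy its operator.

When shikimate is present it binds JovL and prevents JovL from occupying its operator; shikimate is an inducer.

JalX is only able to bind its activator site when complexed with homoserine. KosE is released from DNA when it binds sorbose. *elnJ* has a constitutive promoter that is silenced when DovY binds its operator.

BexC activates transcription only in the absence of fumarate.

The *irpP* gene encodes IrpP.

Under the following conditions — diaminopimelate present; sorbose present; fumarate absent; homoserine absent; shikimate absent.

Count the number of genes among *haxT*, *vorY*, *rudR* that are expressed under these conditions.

1

Shikimate is absent, so JovL is active.
Diaminopimelate is present, so DovY is active.
With repressor DovY bound, *elnJ* is not transcribed.
So ElnJ is not produced.
With repressor JovL bound, *haxT* is not transcribed.
→ *haxT* is OFF.
Sorbose is present, so KosE is inactive.
With no repressor bound, *sibK* is transcribed.
So SibK is produced and active.
Homoserine is absent, so JalX is inactive.
With repressor SibK bound, *vorY* is not transcribed.
→ *vorY* is OFF.
Fumarate is absent, so BexC is active.
No repressor is bound and BexC is active, so *irpP* is transcribed.
So IrpP is produced and active.
No repressor is bound and IrpP is active, so *rudR* is transcribed.
→ *rudR* is ON.
1 of the 3 genes is transcribed.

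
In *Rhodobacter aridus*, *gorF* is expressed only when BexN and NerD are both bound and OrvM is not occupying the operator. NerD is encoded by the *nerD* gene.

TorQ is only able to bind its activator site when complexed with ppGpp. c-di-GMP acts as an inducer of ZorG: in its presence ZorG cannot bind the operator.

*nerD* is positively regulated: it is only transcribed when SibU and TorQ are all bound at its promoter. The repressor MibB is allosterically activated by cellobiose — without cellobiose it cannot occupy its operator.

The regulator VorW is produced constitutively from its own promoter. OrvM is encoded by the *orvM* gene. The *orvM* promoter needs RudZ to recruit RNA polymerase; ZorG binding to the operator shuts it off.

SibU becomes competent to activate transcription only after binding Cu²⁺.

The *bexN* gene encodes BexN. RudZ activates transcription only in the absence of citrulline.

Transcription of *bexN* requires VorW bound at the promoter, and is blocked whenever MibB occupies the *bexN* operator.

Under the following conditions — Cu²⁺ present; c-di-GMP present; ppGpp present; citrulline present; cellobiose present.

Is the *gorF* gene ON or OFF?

OFF

Citrulline is present, so RudZ is inactive.
c-di-GMP is present, so ZorG is inactive.
Required activator RudZ is absent, so *orvM* is not transcribed.
So OrvM is not produced.
Cellobiose is present, so MibB is active.
VorW is produced constitutively and is active.
With repressor MibB bound, *bexN* is not transcribed.
So BexN is not produced.
Cu²⁺ is present, so SibU is active.
ppGpp is present, so TorQ is active.
No repressor is bound and SibU and TorQ are active, so *nerD* is transcribed.
So NerD is produced and active.
Required activator BexN is absent, so *gorF* is not transcribed.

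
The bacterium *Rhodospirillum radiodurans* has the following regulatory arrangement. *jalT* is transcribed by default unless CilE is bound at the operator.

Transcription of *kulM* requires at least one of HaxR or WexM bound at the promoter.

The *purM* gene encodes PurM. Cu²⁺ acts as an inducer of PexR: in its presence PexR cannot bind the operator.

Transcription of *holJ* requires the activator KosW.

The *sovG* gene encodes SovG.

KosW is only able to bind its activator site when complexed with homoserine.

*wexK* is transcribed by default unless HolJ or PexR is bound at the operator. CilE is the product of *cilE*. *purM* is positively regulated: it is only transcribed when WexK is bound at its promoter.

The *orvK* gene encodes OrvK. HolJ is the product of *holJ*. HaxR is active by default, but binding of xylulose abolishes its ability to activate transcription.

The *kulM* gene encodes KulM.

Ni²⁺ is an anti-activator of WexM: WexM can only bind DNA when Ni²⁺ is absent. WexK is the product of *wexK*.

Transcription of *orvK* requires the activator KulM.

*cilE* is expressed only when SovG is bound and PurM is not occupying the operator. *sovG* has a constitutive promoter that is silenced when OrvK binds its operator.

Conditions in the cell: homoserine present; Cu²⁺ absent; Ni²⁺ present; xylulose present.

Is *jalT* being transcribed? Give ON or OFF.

Xylulose is present, so HaxR is inactive.
Ni²⁺ is present, so WexM is inactive.
No activator is available at the *kulM* promoter, so *kulM* is not transcribed.
So KulM is not produced.
Required activator KulM is absent, so *orvK* is not transcribed.
So OrvK is not produced.
With no repressor bound, *sovG* is transcribed.
So SovG is produced and active.
Homoserine is present, so KosW is active.
No repressor is bound and KosW is active, so *holJ* is transcribed.
So HolJ is produced and active.
Cu²⁺ is absent, so PexR is active.
With repressor HolJ bound, *wexK* is not transcribed.
So WexK is not produced.
Required activator WexK is absent, so *purM* is not transcribed.
So PurM is not produced.
No repressor is bound and SovG is active, so *cilE* is transcribed.
So CilE is produced and active.
With repressor CilE bound, *jalT* is not transcribed.

OFF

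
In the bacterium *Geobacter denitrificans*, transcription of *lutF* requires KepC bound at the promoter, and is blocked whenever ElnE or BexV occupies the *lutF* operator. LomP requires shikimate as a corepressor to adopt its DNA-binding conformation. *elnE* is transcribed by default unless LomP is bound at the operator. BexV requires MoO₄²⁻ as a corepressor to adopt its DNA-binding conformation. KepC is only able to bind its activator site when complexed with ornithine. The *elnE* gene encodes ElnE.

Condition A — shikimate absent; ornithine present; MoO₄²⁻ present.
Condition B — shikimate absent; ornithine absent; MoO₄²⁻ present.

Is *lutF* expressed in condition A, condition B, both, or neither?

neither

Condition A:
Shikimate is absent, so LomP is inactive.
With no repressor bound, *elnE* is transcribed.
So ElnE is produced and active.
Ornithine is present, so KepC is active.
MoO₄²⁻ is present, so BexV is active.
With repressor ElnE bound, *lutF* is not transcribed.
→ *lutF* is OFF in A.
Condition B:
Shikimate is absent, so LomP is inactive.
With no repressor bound, *elnE* is transcribed.
So ElnE is produced and active.
Ornithine is absent, so KepC is inactive.
MoO₄²⁻ is present, so BexV is active.
With repressor ElnE bound, *lutF* is not transcribed.
→ *lutF* is OFF in B.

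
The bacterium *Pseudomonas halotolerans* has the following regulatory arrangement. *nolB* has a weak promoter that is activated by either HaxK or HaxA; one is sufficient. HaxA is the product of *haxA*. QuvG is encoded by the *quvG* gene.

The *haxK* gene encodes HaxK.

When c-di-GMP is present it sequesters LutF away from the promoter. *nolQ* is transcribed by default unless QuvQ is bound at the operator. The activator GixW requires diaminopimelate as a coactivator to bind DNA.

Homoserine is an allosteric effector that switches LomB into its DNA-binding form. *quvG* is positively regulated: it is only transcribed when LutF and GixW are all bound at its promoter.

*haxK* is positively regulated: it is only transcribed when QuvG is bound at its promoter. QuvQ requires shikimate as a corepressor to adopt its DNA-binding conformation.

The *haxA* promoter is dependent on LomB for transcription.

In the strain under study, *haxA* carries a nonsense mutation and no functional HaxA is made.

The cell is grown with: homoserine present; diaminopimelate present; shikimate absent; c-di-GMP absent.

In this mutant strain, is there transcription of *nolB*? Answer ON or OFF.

c-di-GMP is absent, so LutF is active.
Diaminopimelate is present, so GixW is active.
No repressor is bound and LutF and GixW are active, so *quvG* is transcribed.
So QuvG is produced and active.
No repressor is bound and QuvG is active, so *haxK* is transcribed.
So HaxK is produced and active.
HaxA is non-functional in this strain, so it has no effect.
Activator HaxK is present, so *nolB* is transcribed.

ON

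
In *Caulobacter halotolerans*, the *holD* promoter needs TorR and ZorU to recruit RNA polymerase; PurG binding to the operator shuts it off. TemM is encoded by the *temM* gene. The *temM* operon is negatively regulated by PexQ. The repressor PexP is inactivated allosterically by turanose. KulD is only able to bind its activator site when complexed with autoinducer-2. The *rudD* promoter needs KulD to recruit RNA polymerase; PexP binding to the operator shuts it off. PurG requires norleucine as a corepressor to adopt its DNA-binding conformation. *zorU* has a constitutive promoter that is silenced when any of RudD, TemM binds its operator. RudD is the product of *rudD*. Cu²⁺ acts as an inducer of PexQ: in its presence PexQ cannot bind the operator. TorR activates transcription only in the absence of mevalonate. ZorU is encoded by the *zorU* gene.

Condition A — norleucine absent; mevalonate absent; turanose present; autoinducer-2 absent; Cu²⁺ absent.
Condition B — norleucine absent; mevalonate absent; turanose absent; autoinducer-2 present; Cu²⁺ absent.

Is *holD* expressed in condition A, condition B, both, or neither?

Condition A:
Norleucine is absent, so PurG is inactive.
Mevalonate is absent, so TorR is active.
Turanose is present, so PexP is inactive.
Autoinducer-2 is absent, so KulD is inactive.
Required activator KulD is absent, so *rudD* is not transcribed.
So RudD is not produced.
Cu²⁺ is absent, so PexQ is active.
With repressor PexQ bound, *temM* is not transcribed.
So TemM is not produced.
With no repressor bound, *zorU* is transcribed.
So ZorU is produced and active.
No repressor is bound and TorR and ZorU are active, so *holD* is transcribed.
→ *holD* is ON in A.
Condition B:
Norleucine is absent, so PurG is inactive.
Mevalonate is absent, so TorR is active.
Turanose is absent, so PexP is active.
Autoinducer-2 is present, so KulD is active.
With repressor PexP bound, *rudD* is not transcribed.
So RudD is not produced.
Cu²⁺ is absent, so PexQ is active.
With repressor PexQ bound, *temM* is not transcribed.
So TemM is not produced.
With no repressor bound, *zorU* is transcribed.
So ZorU is produced and active.
No repressor is bound and TorR and ZorU are active, so *holD* is transcribed.
→ *holD* is ON in B.

both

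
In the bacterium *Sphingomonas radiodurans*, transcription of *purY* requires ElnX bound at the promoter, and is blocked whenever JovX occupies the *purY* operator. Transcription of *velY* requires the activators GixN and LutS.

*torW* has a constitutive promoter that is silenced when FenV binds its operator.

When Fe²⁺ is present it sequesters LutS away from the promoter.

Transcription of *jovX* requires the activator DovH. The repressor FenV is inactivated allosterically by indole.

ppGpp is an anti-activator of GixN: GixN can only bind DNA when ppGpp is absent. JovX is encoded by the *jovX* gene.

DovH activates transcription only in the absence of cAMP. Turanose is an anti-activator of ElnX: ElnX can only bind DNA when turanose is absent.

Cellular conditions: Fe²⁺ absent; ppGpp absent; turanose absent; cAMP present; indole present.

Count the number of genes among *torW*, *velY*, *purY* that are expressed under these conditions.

3

Indole is present, so FenV is inactive.
With no repressor bound, *torW* is transcribed.
→ *torW* is ON.
ppGpp is absent, so GixN is active.
Fe²⁺ is absent, so LutS is active.
No repressor is bound and GixN and LutS are active, so *velY* is transcribed.
→ *velY* is ON.
Turanose is absent, so ElnX is active.
cAMP is present, so DovH is inactive.
Required activator DovH is absent, so *jovX* is not transcribed.
So JovX is not produced.
No repressor is bound and ElnX is active, so *purY* is transcribed.
→ *purY* is ON.
3 of the 3 genes are transcribed.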